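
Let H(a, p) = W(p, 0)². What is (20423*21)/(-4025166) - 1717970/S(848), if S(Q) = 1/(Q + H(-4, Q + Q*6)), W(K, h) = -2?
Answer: -1963892499120641/1341722 ≈ -1.4637e+9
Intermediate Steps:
H(a, p) = 4 (H(a, p) = (-2)² = 4)
S(Q) = 1/(4 + Q) (S(Q) = 1/(Q + 4) = 1/(4 + Q))
(20423*21)/(-4025166) - 1717970/S(848) = (20423*21)/(-4025166) - 1717970/(1/(4 + 848)) = 428883*(-1/4025166) - 1717970/(1/852) = -142961/1341722 - 1717970/1/852 = -142961/1341722 - 1717970*852 = -142961/1341722 - 1463710440 = -1963892499120641/1341722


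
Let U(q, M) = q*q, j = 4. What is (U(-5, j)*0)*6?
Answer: 0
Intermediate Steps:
U(q, M) = q²
(U(-5, j)*0)*6 = ((-5)²*0)*6 = (25*0)*6 = 0*6 = 0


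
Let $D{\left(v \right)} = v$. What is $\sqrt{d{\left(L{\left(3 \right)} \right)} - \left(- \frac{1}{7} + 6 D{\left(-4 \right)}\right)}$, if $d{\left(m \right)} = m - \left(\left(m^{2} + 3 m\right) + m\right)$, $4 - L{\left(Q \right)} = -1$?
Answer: $\frac{i \sqrt{777}}{7} \approx 3.9821 i$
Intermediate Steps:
$L{\left(Q \right)} = 5$ ($L{\left(Q \right)} = 4 - -1 = 4 + 1 = 5$)
$d{\left(m \right)} = - m^{2} - 3 m$ ($d{\left(m \right)} = m - \left(m^{2} + 4 m\right) = - m^{2} - 3 m$)
$\sqrt{d{\left(L{\left(3 \right)} \right)} - \left(- \frac{1}{7} + 6 D{\left(-4 \right)}\right)} = \sqrt{\left(-1\right) 5 \left(3 + 5\right) + \left(\left(-6\right) \left(-4\right) + \frac{1}{7}\right)} = \sqrt{\left(-1\right) 5 \cdot 8 + \left(24 + \frac{1}{7}\right)} = \sqrt{-40 + \frac{169}{7}} = \sqrt{- \frac{111}{7}} = \frac{i \sqrt{777}}{7}$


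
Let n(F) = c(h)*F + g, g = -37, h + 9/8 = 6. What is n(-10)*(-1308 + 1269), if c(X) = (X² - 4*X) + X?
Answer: 160251/32 ≈ 5007.8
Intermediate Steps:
h = 39/8 (h = -9/8 + 6 = 39/8 ≈ 4.8750)
c(X) = X² - 3*X
n(F) = -37 + 585*F/64 (n(F) = (39*(-3 + 39/8)/8)*F - 37 = ((39/8)*(15/8))*F - 37 = 585*F/64 - 37 = -37 + 585*F/64)
n(-10)*(-1308 + 1269) = (-37 + (585/64)*(-10))*(-1308 + 1269) = (-37 - 2925/32)*(-39) = -4109/32*(-39) = 160251/32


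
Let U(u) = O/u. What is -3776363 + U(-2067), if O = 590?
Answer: -7805742911/2067 ≈ -3.7764e+6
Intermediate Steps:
U(u) = 590/u
-3776363 + U(-2067) = -3776363 + 590/(-2067) = -3776363 + 590*(-1/2067) = -3776363 - 590/2067 = -7805742911/2067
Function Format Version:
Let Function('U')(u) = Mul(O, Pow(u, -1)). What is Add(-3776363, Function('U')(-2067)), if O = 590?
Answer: Rational(-7805742911, 2067) ≈ -3.7764e+6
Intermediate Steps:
Function('U')(u) = Mul(590, Pow(u, -1))
Add(-3776363, Function('U')(-2067)) = Add(-3776363, Mul(590, Pow(-2067, -1))) = Add(-3776363, Mul(590, Rational(-1, 2067))) = Add(-3776363, Rational(-590, 2067)) = Rational(-7805742911, 2067)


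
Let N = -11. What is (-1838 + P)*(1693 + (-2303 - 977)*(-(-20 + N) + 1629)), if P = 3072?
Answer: -6716794038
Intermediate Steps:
(-1838 + P)*(1693 + (-2303 - 977)*(-(-20 + N) + 1629)) = (-1838 + 3072)*(1693 + (-2303 - 977)*(-(-20 - 11) + 1629)) = 1234*(1693 - 3280*(-1*(-31) + 1629)) = 1234*(1693 - 3280*(31 + 1629)) = 1234*(1693 - 3280*1660) = 1234*(1693 - 5444800) = 1234*(-5443107) = -6716794038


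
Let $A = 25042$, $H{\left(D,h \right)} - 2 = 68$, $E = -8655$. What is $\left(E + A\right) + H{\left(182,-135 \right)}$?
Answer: $16457$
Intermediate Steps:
$H{\left(D,h \right)} = 70$ ($H{\left(D,h \right)} = 2 + 68 = 70$)
$\left(E + A\right) + H{\left(182,-135 \right)} = \left(-8655 + 25042\right) + 70 = 16387 + 70 = 16457$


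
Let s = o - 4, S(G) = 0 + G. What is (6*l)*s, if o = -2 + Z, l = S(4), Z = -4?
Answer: -240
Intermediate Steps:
S(G) = G
l = 4
o = -6 (o = -2 - 4 = -6)
s = -10 (s = -6 - 4 = -10)
(6*l)*s = (6*4)*(-10) = 24*(-10) = -240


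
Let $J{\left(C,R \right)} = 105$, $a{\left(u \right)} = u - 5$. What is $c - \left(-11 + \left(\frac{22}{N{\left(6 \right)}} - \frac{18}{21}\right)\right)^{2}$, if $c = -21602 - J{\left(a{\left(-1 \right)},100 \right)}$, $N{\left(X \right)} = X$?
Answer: $- \frac{9602371}{441} \approx -21774.0$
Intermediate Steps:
$a{\left(u \right)} = -5 + u$
$c = -21707$ ($c = -21602 - 105 = -21707$)
$c - \left(-11 + \left(\frac{22}{N{\left(6 \right)}} - \frac{18}{21}\right)\right)^{2} = -21707 - \left(-11 + \left(\frac{22}{6} - \frac{18}{21}\right)\right)^{2} = -21707 - \left(-11 + \left(22 \cdot \frac{1}{6} - \frac{6}{7}\right)\right)^{2} = -21707 - \left(-11 + \left(\frac{11}{3} - \frac{6}{7}\right)\right)^{2} = -21707 - \left(-11 + \frac{59}{21}\right)^{2} = -21707 - \left(- \frac{172}{21}\right)^{2} = -21707 - \frac{29584}{441} = - \frac{9602371}{441}$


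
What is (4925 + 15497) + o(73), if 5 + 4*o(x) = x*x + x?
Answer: 87085/4 ≈ 21771.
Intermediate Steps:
o(x) = -5/4 + x/4 + x²/4 (o(x) = -5/4 + (x*x + x)/4 = -5/4 + (x² + x)/4 = -5/4 + (x + x²)/4 = -5/4 + (x/4 + x²/4) = -5/4 + x/4 + x²/4)
(4925 + 15497) + o(73) = (4925 + 15497) + (-5/4 + (¼)*73 + (¼)*73²) = 20422 + (-5/4 + 73/4 + (¼)*5329) = 20422 + (-5/4 + 73/4 + 5329/4) = 20422 + 5397/4 = 87085/4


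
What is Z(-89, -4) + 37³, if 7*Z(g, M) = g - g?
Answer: 50653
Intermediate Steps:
Z(g, M) = 0 (Z(g, M) = (g - g)/7 = (⅐)*0 = 0)
Z(-89, -4) + 37³ = 0 + 37³ = 0 + 50653 = 50653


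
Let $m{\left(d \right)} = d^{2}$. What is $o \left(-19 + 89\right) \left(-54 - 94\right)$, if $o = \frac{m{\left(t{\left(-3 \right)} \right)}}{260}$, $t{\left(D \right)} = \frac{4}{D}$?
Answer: $- \frac{8288}{117} \approx -70.838$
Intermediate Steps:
$o = \frac{4}{585}$ ($o = \frac{\left(\frac{4}{-3}\right)^{2}}{260} = \left(4 \left(- \frac{1}{3}\right)\right)^{2} \cdot \frac{1}{260} = \left(- \frac{4}{3}\right)^{2} \cdot \frac{1}{260} = \frac{16}{9} \cdot \frac{1}{260} = \frac{4}{585} \approx 0.0068376$)
$o \left(-19 + 89\right) \left(-54 - 94\right) = \frac{4 \left(-19 + 89\right) \left(-54 - 94\right)}{585} = \frac{4 \cdot 70 \left(-148\right)}{585} = \frac{4}{585} \left(-10360\right) = - \frac{8288}{117}$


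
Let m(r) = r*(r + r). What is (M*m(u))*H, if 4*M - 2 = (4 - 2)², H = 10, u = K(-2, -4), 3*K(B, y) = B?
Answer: 40/3 ≈ 13.333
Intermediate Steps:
K(B, y) = B/3
u = -⅔ (u = (⅓)*(-2) = -⅔ ≈ -0.66667)
m(r) = 2*r² (m(r) = r*(2*r) = 2*r²)
M = 3/2 (M = ½ + (4 - 2)²/4 = ½ + (¼)*2² = ½ + (¼)*4 = ½ + 1 = 3/2 ≈ 1.5000)
(M*m(u))*H = (3*(2*(-⅔)²)/2)*10 = (3*(2*(4/9))/2)*10 = ((3/2)*(8/9))*10 = (4/3)*10 = 40/3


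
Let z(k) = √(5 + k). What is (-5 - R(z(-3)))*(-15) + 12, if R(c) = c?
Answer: 87 + 15*√2 ≈ 108.21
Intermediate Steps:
(-5 - R(z(-3)))*(-15) + 12 = (-5 - √(5 - 3))*(-15) + 12 = (-5 - √2)*(-15) + 12 = (75 + 15*√2) + 12 = 87 + 15*√2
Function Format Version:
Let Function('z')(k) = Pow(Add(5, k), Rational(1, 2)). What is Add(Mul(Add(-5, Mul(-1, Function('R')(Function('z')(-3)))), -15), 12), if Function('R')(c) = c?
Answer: Add(87, Mul(15, Pow(2, Rational(1, 2)))) ≈ 108.21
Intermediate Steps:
Add(Mul(Add(-5, Mul(-1, Function('R')(Function('z')(-3)))), -15), 12) = Add(Mul(Add(-5, Mul(-1, Pow(Add(5, -3), Rational(1, 2)))), -15), 12) = Add(Mul(Add(-5, Mul(-1, Pow(2, Rational(1, 2)))), -15), 12) = Add(Add(75, Mul(15, Pow(2, Rational(1, 2)))), 12) = Add(87, Mul(15, Pow(2, Rational(1, 2))))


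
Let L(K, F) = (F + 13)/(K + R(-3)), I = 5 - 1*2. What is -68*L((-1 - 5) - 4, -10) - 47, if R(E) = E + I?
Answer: -133/5 ≈ -26.600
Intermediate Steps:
I = 3 (I = 5 - 2 = 3)
R(E) = 3 + E (R(E) = E + 3 = 3 + E)
L(K, F) = (13 + F)/K (L(K, F) = (F + 13)/(K + (3 - 3)) = (13 + F)/(K + 0) = (13 + F)/K)
-68*L((-1 - 5) - 4, -10) - 47 = -68*(13 - 10)/((-1 - 5) - 4) - 47 = -68*3/(-6 - 4) - 47 = -68*3/(-10) - 47 = -(-34)*3/5 - 47 = -68*(-3/10) - 47 = 102/5 - 47 = -133/5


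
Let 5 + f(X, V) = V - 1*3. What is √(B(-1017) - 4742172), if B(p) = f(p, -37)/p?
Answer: I*√60552793703/113 ≈ 2177.7*I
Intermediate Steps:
f(X, V) = -8 + V (f(X, V) = -5 + (V - 1*3) = -5 + (V - 3) = -5 + (-3 + V) = -8 + V)
B(p) = -45/p (B(p) = (-8 - 37)/p = -45/p)
√(B(-1017) - 4742172) = √(-45/(-1017) - 4742172) = √(-45*(-1/1017) - 4742172) = √(5/113 - 4742172) = √(-535865431/113) = I*√60552793703/113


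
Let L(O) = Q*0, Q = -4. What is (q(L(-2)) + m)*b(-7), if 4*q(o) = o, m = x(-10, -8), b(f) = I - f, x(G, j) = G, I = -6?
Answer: -10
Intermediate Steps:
b(f) = -6 - f
L(O) = 0 (L(O) = -4*0 = 0)
m = -10
q(o) = o/4
(q(L(-2)) + m)*b(-7) = ((¼)*0 - 10)*(-6 - 1*(-7)) = (0 - 10)*(-6 + 7) = -10*1 = -10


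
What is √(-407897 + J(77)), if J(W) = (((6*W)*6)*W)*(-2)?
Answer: I*√834785 ≈ 913.67*I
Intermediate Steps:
J(W) = -72*W² (J(W) = ((36*W)*W)*(-2) = (36*W²)*(-2) = -72*W²)
√(-407897 + J(77)) = √(-407897 - 72*77²) = √(-407897 - 72*5929) = √(-407897 - 426888) = √(-834785) = I*√834785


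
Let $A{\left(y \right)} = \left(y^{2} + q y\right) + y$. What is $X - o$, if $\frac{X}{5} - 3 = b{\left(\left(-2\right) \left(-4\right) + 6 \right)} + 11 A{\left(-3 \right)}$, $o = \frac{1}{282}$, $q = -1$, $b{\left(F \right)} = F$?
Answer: $\frac{163559}{282} \approx 580.0$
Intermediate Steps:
$A{\left(y \right)} = y^{2}$ ($A{\left(y \right)} = \left(y^{2} - y\right) + y = y^{2}$)
$o = \frac{1}{282} \approx 0.0035461$
$X = 580$ ($X = 15 + 5 \left(\left(\left(-2\right) \left(-4\right) + 6\right) + 11 \left(-3\right)^{2}\right) = 15 + 5 \left(\left(8 + 6\right) + 11 \cdot 9\right) = 15 + 5 \left(14 + 99\right) = 15 + 5 \cdot 113 = 15 + 565 = 580$)
$X - o = 580 - \frac{1}{282} = \frac{163559}{282}$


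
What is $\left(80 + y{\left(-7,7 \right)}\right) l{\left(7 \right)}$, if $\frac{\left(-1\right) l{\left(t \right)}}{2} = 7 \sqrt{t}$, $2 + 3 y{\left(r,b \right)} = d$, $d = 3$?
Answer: $- \frac{3374 \sqrt{7}}{3} \approx -2975.6$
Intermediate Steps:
$y{\left(r,b \right)} = \frac{1}{3}$ ($y{\left(r,b \right)} = - \frac{2}{3} + \frac{1}{3} \cdot 3 = - \frac{2}{3} + 1 = \frac{1}{3}$)
$l{\left(t \right)} = - 14 \sqrt{t}$ ($l{\left(t \right)} = - 2 \cdot 7 \sqrt{t} = - 14 \sqrt{t}$)
$\left(80 + y{\left(-7,7 \right)}\right) l{\left(7 \right)} = \left(80 + \frac{1}{3}\right) \left(- 14 \sqrt{7}\right) = \frac{241 \left(- 14 \sqrt{7}\right)}{3} = - \frac{3374 \sqrt{7}}{3}$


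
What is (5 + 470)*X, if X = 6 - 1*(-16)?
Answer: 10450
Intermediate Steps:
X = 22 (X = 6 + 16 = 22)
(5 + 470)*X = (5 + 470)*22 = 475*22 = 10450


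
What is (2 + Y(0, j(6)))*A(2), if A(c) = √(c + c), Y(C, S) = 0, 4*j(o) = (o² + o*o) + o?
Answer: 4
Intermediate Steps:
j(o) = o²/2 + o/4 (j(o) = ((o² + o*o) + o)/4 = ((o² + o²) + o)/4 = (2*o² + o)/4 = (o + 2*o²)/4 = o²/2 + o/4)
A(c) = √2*√c (A(c) = √(2*c) = √2*√c)
(2 + Y(0, j(6)))*A(2) = (2 + 0)*(√2*√2) = 2*2 = 4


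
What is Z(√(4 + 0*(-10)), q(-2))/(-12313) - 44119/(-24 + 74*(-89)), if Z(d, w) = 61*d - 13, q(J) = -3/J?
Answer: 542516757/81388930 ≈ 6.6657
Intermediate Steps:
Z(d, w) = -13 + 61*d
Z(√(4 + 0*(-10)), q(-2))/(-12313) - 44119/(-24 + 74*(-89)) = (-13 + 61*√(4 + 0*(-10)))/(-12313) - 44119/(-24 + 74*(-89)) = (-13 + 61*√(4 + 0))*(-1/12313) - 44119/(-24 - 6586) = (-13 + 61*√4)*(-1/12313) - 44119/(-6610) = (-13 + 61*2)*(-1/12313) - 44119*(-1/6610) = (-13 + 122)*(-1/12313) + 44119/6610 = 109*(-1/12313) + 44119/6610 = -109/12313 + 44119/6610 = 542516757/81388930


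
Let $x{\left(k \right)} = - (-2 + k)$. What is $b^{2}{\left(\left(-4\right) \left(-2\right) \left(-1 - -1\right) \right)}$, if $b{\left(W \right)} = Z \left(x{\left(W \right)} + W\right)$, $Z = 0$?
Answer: $0$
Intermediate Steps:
$x{\left(k \right)} = 2 - k$
$b{\left(W \right)} = 0$ ($b{\left(W \right)} = 0 \left(\left(2 - W\right) + W\right) = 0 \cdot 2 = 0$)
$b^{2}{\left(\left(-4\right) \left(-2\right) \left(-1 - -1\right) \right)} = 0^{2} = 0$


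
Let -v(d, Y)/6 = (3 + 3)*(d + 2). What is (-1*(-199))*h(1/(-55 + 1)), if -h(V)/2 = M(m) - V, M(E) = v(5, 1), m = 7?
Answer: 2707793/27 ≈ 1.0029e+5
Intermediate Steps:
v(d, Y) = -72 - 36*d (v(d, Y) = -6*(3 + 3)*(d + 2) = -36*(2 + d) = -6*(12 + 6*d) = -72 - 36*d)
M(E) = -252 (M(E) = -72 - 36*5 = -72 - 180 = -252)
h(V) = 504 + 2*V (h(V) = -2*(-252 - V) = 504 + 2*V)
(-1*(-199))*h(1/(-55 + 1)) = (-1*(-199))*(504 + 2/(-55 + 1)) = 199*(504 + 2/(-54)) = 199*(504 + 2*(-1/54)) = 199*(504 - 1/27) = 199*(13607/27) = 2707793/27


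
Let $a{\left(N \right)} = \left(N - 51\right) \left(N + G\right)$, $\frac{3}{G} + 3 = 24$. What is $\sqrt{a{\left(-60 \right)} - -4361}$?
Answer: $\frac{2 \sqrt{134813}}{7} \approx 104.91$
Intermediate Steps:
$G = \frac{1}{7}$ ($G = \frac{3}{-3 + 24} = \frac{3}{21} = 3 \cdot \frac{1}{21} = \frac{1}{7} \approx 0.14286$)
$a{\left(N \right)} = \left(-51 + N\right) \left(\frac{1}{7} + N\right)$ ($a{\left(N \right)} = \left(N - 51\right) \left(N + \frac{1}{7}\right) = \left(-51 + N\right) \left(\frac{1}{7} + N\right)$)
$\sqrt{a{\left(-60 \right)} - -4361} = \sqrt{\left(- \frac{51}{7} + \left(-60\right)^{2} - - \frac{21360}{7}\right) - -4361} = \sqrt{\left(- \frac{51}{7} + 3600 + \frac{21360}{7}\right) + 4361} = \sqrt{\frac{46509}{7} + 4361} = \sqrt{\frac{77036}{7}} = \frac{2 \sqrt{134813}}{7}$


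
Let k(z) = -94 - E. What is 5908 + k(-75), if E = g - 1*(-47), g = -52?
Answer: 5819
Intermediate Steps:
E = -5 (E = -52 - 1*(-47) = -52 + 47 = -5)
k(z) = -89 (k(z) = -94 - 1*(-5) = -94 + 5 = -89)
5908 + k(-75) = 5908 - 89 = 5819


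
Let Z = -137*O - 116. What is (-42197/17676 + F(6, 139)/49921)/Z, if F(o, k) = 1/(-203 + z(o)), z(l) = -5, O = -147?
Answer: -109538859143/918755094540816 ≈ -0.00011923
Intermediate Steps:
Z = 20023 (Z = -137*(-147) - 116 = 20139 - 116 = 20023)
F(o, k) = -1/208 (F(o, k) = 1/(-203 - 5) = 1/(-208) = -1/208)
(-42197/17676 + F(6, 139)/49921)/Z = (-42197/17676 - 1/208/49921)/20023 = (-42197*1/17676 - 1/208*1/49921)*(1/20023) = (-42197/17676 - 1/10383568)*(1/20023) = -109538859143/45884986992*1/20023 = -109538859143/918755094540816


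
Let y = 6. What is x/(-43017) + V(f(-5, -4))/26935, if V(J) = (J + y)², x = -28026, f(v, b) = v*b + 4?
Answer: 52906374/77244193 ≈ 0.68492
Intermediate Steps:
f(v, b) = 4 + b*v (f(v, b) = b*v + 4 = 4 + b*v)
V(J) = (6 + J)² (V(J) = (J + 6)² = (6 + J)²)
x/(-43017) + V(f(-5, -4))/26935 = -28026/(-43017) + (6 + (4 - 4*(-5)))²/26935 = -28026*(-1/43017) + (6 + (4 + 20))²*(1/26935) = 9342/14339 + (6 + 24)²*(1/26935) = 9342/14339 + 30²*(1/26935) = 9342/14339 + 900*(1/26935) = 9342/14339 + 180/5387 = 52906374/77244193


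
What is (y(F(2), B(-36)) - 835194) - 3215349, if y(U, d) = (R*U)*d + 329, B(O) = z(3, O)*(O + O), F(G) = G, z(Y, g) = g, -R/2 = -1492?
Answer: 11418842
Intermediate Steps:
R = 2984 (R = -2*(-1492) = 2984)
B(O) = 2*O² (B(O) = O*(O + O) = O*(2*O) = 2*O²)
y(U, d) = 329 + 2984*U*d (y(U, d) = (2984*U)*d + 329 = 2984*U*d + 329 = 329 + 2984*U*d)
(y(F(2), B(-36)) - 835194) - 3215349 = ((329 + 2984*2*(2*(-36)²)) - 835194) - 3215349 = ((329 + 2984*2*(2*1296)) - 835194) - 3215349 = ((329 + 2984*2*2592) - 835194) - 3215349 = ((329 + 15469056) - 835194) - 3215349 = (15469385 - 835194) - 3215349 = 14634191 - 3215349 = 11418842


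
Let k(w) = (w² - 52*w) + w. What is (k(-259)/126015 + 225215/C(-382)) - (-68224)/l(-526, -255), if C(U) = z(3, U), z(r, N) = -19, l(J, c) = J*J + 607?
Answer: -1238211648331/104468061 ≈ -11853.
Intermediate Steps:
l(J, c) = 607 + J² (l(J, c) = J² + 607 = 607 + J²)
k(w) = w² - 51*w
C(U) = -19
(k(-259)/126015 + 225215/C(-382)) - (-68224)/l(-526, -255) = (-259*(-51 - 259)/126015 + 225215/(-19)) - (-68224)/(607 + (-526)²) = (-259*(-310)*(1/126015) + 225215*(-1/19)) - (-68224)/(607 + 276676) = (80290*(1/126015) - 225215/19) - (-68224)/277283 = (518/813 - 225215/19) - (-68224)/277283 = -183089953/15447 - 1*(-1664/6763) = -183089953/15447 + 1664/6763 = -1238211648331/104468061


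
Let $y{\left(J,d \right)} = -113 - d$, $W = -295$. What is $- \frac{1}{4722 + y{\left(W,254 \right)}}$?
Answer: $- \frac{1}{4355} \approx -0.00022962$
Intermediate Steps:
$- \frac{1}{4722 + y{\left(W,254 \right)}} = - \frac{1}{4722 - 367} = - \frac{1}{4355}$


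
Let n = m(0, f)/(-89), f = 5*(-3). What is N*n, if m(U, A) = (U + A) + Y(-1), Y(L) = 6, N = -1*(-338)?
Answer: 3042/89 ≈ 34.180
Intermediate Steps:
N = 338
f = -15
m(U, A) = 6 + A + U (m(U, A) = (U + A) + 6 = (A + U) + 6 = 6 + A + U)
n = 9/89 (n = (6 - 15 + 0)/(-89) = -9*(-1/89) = 9/89 ≈ 0.10112)
N*n = 338*(9/89) = 3042/89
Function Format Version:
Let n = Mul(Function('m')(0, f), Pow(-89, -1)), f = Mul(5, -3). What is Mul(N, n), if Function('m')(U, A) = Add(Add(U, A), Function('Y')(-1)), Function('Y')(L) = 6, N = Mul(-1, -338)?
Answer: Rational(3042, 89) ≈ 34.180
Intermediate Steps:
N = 338
f = -15
Function('m')(U, A) = Add(6, A, U) (Function('m')(U, A) = Add(Add(U, A), 6) = Add(Add(A, U), 6) = Add(6, A, U))
n = Rational(9, 89) (n = Mul(Add(6, -15, 0), Pow(-89, -1)) = Mul(-9, Rational(-1, 89)) = Rational(9, 89) ≈ 0.10112)
Mul(N, n) = Mul(338, Rational(9, 89)) = Rational(3042, 89)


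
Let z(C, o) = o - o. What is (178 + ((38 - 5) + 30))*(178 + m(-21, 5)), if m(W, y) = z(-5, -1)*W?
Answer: 42898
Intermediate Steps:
z(C, o) = 0
m(W, y) = 0 (m(W, y) = 0*W = 0)
(178 + ((38 - 5) + 30))*(178 + m(-21, 5)) = (178 + ((38 - 5) + 30))*(178 + 0) = (178 + (33 + 30))*178 = (178 + 63)*178 = 241*178 = 42898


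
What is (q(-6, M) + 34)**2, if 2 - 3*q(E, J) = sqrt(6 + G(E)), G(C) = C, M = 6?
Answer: 10816/9 ≈ 1201.8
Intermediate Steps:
q(E, J) = 2/3 - sqrt(6 + E)/3
(q(-6, M) + 34)**2 = ((2/3 - sqrt(6 - 6)/3) + 34)**2 = ((2/3 - sqrt(0)/3) + 34)**2 = ((2/3 - 1/3*0) + 34)**2 = ((2/3 + 0) + 34)**2 = (2/3 + 34)**2 = (104/3)**2 = 10816/9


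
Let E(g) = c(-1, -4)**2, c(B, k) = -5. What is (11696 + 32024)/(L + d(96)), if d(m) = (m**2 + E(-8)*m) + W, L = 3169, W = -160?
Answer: 8744/2925 ≈ 2.9894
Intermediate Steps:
E(g) = 25 (E(g) = (-5)**2 = 25)
d(m) = -160 + m**2 + 25*m (d(m) = (m**2 + 25*m) - 160 = -160 + m**2 + 25*m)
(11696 + 32024)/(L + d(96)) = (11696 + 32024)/(3169 + (-160 + 96**2 + 25*96)) = 43720/(3169 + (-160 + 9216 + 2400)) = 43720/(3169 + 11456) = 43720/14625 = 43720*(1/14625) = 8744/2925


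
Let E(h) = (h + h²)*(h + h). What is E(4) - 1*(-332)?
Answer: 492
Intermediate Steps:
E(h) = 2*h*(h + h²) (E(h) = (h + h²)*(2*h) = 2*h*(h + h²))
E(4) - 1*(-332) = 2*4²*(1 + 4) - 1*(-332) = 2*16*5 + 332 = 160 + 332 = 492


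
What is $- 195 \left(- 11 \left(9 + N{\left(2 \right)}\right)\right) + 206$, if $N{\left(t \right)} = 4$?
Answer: $28091$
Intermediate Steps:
$- 195 \left(- 11 \left(9 + N{\left(2 \right)}\right)\right) + 206 = - 195 \left(- 11 \left(9 + 4\right)\right) + 206 = - 195 \left(\left(-11\right) 13\right) + 206 = \left(-195\right) \left(-143\right) + 206 = 27885 + 206 = 28091$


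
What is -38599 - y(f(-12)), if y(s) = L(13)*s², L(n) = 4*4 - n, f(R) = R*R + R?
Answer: -90871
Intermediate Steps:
f(R) = R + R² (f(R) = R² + R = R + R²)
L(n) = 16 - n
y(s) = 3*s² (y(s) = (16 - 1*13)*s² = (16 - 13)*s² = 3*s²)
-38599 - y(f(-12)) = -38599 - 3*(-12*(1 - 12))² = -38599 - 3*(-12*(-11))² = -38599 - 3*132² = -38599 - 3*17424 = -38599 - 1*52272 = -38599 - 52272 = -90871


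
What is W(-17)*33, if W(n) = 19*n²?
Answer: 181203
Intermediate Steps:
W(-17)*33 = (19*(-17)²)*33 = (19*289)*33 = 5491*33 = 181203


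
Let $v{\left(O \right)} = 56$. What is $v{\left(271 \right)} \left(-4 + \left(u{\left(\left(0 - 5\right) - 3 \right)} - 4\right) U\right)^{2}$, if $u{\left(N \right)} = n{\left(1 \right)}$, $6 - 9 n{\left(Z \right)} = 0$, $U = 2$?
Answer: $\frac{57344}{9} \approx 6371.6$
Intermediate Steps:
$n{\left(Z \right)} = \frac{2}{3}$ ($n{\left(Z \right)} = \frac{2}{3} - 0 = \frac{2}{3} + 0 = \frac{2}{3}$)
$u{\left(N \right)} = \frac{2}{3}$
$v{\left(271 \right)} \left(-4 + \left(u{\left(\left(0 - 5\right) - 3 \right)} - 4\right) U\right)^{2} = 56 \left(-4 + \left(\frac{2}{3} - 4\right) 2\right)^{2} = 56 \left(-4 - \frac{20}{3}\right)^{2} = 56 \left(- \frac{32}{3}\right)^{2} = 56 \cdot \frac{1024}{9} = \frac{57344}{9}$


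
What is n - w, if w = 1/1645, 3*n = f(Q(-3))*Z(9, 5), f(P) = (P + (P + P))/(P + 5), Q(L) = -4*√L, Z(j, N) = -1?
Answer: -79033/120085 + 20*I*√3/73 ≈ -0.65814 + 0.47453*I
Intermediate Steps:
f(P) = 3*P/(5 + P) (f(P) = (P + 2*P)/(5 + P) = (3*P)/(5 + P) = 3*P/(5 + P))
n = 4*I*√3/(5 - 4*I*√3) (n = ((3*(-4*I*√3)/(5 - 4*I*√3))*(-1))/3 = (-12*I*√3/(5 - 4*I*√3)*(-1))/3 = (12*I*√3/(5 - 4*I*√3))/3 = 4*I*√3/(5 - 4*I*√3) ≈ -0.65753 + 0.47453*I)
w = 1/1645 ≈ 0.00060790
n - w = (-48/73 + 20*I*√3/73) - 1*1/1645 = (-48/73 + 20*I*√3/73) - 1/1645 = -79033/120085 + 20*I*√3/73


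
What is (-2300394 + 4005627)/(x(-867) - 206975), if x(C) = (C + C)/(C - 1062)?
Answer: -365488273/44361449 ≈ -8.2389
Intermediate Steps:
x(C) = 2*C/(-1062 + C) (x(C) = (2*C)/(-1062 + C) = 2*C/(-1062 + C))
(-2300394 + 4005627)/(x(-867) - 206975) = (-2300394 + 4005627)/(2*(-867)/(-1062 - 867) - 206975) = 1705233/(2*(-867)/(-1929) - 206975) = 1705233/(2*(-867)*(-1/1929) - 206975) = 1705233/(578/643 - 206975) = 1705233/(-133084347/643) = 1705233*(-643/133084347) = -365488273/44361449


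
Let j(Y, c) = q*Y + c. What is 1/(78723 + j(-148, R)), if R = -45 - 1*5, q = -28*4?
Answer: 1/95249 ≈ 1.0499e-5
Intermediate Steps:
q = -112
R = -50 (R = -45 - 5 = -50)
j(Y, c) = c - 112*Y (j(Y, c) = -112*Y + c = c - 112*Y)
1/(78723 + j(-148, R)) = 1/(78723 + (-50 - 112*(-148))) = 1/(78723 + (-50 + 16576)) = 1/(78723 + 16526) = 1/95249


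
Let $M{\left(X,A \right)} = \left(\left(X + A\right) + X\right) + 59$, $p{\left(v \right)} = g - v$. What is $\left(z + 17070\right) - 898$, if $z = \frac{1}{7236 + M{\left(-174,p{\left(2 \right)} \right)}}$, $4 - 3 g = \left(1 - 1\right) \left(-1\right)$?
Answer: $\frac{337008311}{20839} \approx 16172.0$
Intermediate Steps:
$g = \frac{4}{3}$ ($g = \frac{4}{3} - \frac{\left(1 - 1\right) \left(-1\right)}{3} = \frac{4}{3} - \frac{0 \left(-1\right)}{3} = \frac{4}{3} - 0 = \frac{4}{3} + 0 = \frac{4}{3} \approx 1.3333$)
$p{\left(v \right)} = \frac{4}{3} - v$
$M{\left(X,A \right)} = 59 + A + 2 X$ ($M{\left(X,A \right)} = \left(\left(A + X\right) + X\right) + 59 = \left(A + 2 X\right) + 59 = 59 + A + 2 X$)
$z = \frac{3}{20839}$ ($z = \frac{1}{7236 + \left(59 + \left(\frac{4}{3} - 2\right) + 2 \left(-174\right)\right)} = \frac{1}{7236 + \left(59 + \left(\frac{4}{3} - 2\right) - 348\right)} = \frac{1}{7236 - \frac{869}{3}} = \frac{1}{\frac{20839}{3}} = \frac{3}{20839} \approx 0.00014396$)
$\left(z + 17070\right) - 898 = \left(\frac{3}{20839} + 17070\right) - 898 = \frac{355721733}{20839} - 898 = \frac{337008311}{20839}$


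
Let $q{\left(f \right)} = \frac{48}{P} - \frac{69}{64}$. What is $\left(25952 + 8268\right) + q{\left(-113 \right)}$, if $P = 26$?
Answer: $\frac{28471679}{832} \approx 34221.0$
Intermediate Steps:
$q{\left(f \right)} = \frac{639}{832}$ ($q{\left(f \right)} = \frac{48}{26} - \frac{69}{64} = 48 \cdot \frac{1}{26} - \frac{69}{64} = \frac{24}{13} - \frac{69}{64} = \frac{639}{832}$)
$\left(25952 + 8268\right) + q{\left(-113 \right)} = \left(25952 + 8268\right) + \frac{639}{832} = 34220 + \frac{639}{832} = \frac{28471679}{832}$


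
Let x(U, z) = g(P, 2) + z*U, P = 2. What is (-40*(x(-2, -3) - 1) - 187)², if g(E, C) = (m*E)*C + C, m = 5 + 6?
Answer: 4959529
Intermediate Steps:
m = 11
g(E, C) = C + 11*C*E (g(E, C) = (11*E)*C + C = 11*C*E + C = C + 11*C*E)
x(U, z) = 46 + U*z (x(U, z) = 2*(1 + 11*2) + z*U = 2*(1 + 22) + U*z = 2*23 + U*z = 46 + U*z)
(-40*(x(-2, -3) - 1) - 187)² = (-40*((46 - 2*(-3)) - 1) - 187)² = (-40*((46 + 6) - 1) - 187)² = (-40*(52 - 1) - 187)² = (-40*51 - 187)² = (-2040 - 187)² = (-2227)² = 4959529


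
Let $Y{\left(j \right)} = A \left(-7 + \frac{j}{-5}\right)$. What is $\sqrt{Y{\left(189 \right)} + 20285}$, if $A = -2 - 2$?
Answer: $\frac{3 \sqrt{56845}}{5} \approx 143.05$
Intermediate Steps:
$A = -4$
$Y{\left(j \right)} = 28 + \frac{4 j}{5}$ ($Y{\left(j \right)} = - 4 \left(-7 + \frac{j}{-5}\right) = - 4 \left(-7 + j \left(- \frac{1}{5}\right)\right) = - 4 \left(-7 - \frac{j}{5}\right) = 28 + \frac{4 j}{5}$)
$\sqrt{Y{\left(189 \right)} + 20285} = \sqrt{\left(28 + \frac{4}{5} \cdot 189\right) + 20285} = \sqrt{\left(28 + \frac{756}{5}\right) + 20285} = \sqrt{\frac{896}{5} + 20285} = \sqrt{\frac{102321}{5}} = \frac{3 \sqrt{56845}}{5}$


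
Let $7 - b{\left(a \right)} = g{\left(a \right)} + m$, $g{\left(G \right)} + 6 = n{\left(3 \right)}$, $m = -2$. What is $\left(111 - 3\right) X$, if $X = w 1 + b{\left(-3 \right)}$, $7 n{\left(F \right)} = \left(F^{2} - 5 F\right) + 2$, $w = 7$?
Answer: $\frac{17064}{7} \approx 2437.7$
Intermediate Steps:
$n{\left(F \right)} = \frac{2}{7} - \frac{5 F}{7} + \frac{F^{2}}{7}$ ($n{\left(F \right)} = \frac{\left(F^{2} - 5 F\right) + 2}{7} = \frac{2 + F^{2} - 5 F}{7} = \frac{2}{7} - \frac{5 F}{7} + \frac{F^{2}}{7}$)
$g{\left(G \right)} = - \frac{46}{7}$ ($g{\left(G \right)} = -6 + \left(\frac{2}{7} - \frac{15}{7} + \frac{3^{2}}{7}\right) = -6 + \left(\frac{2}{7} - \frac{15}{7} + \frac{1}{7} \cdot 9\right) = -6 + \left(\frac{2}{7} - \frac{15}{7} + \frac{9}{7}\right) = -6 - \frac{4}{7} = - \frac{46}{7}$)
$b{\left(a \right)} = \frac{109}{7}$ ($b{\left(a \right)} = 7 - \left(- \frac{46}{7} - 2\right) = 7 - - \frac{60}{7} = 7 + \frac{60}{7} = \frac{109}{7}$)
$X = \frac{158}{7}$ ($X = 7 \cdot 1 + \frac{109}{7} = 7 + \frac{109}{7} = \frac{158}{7} \approx 22.571$)
$\left(111 - 3\right) X = \left(111 - 3\right) \frac{158}{7} = 108 \cdot \frac{158}{7} = \frac{17064}{7}$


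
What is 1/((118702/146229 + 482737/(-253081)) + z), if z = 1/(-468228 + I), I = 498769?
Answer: -1130254656288009/1238367799548302 ≈ -0.91270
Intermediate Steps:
z = 1/30541 (z = 1/(-468228 + 498769) = 1/30541 ≈ 3.2743e-5)
1/((118702/146229 + 482737/(-253081)) + z) = 1/((118702/146229 + 482737/(-253081)) + 1/30541) = 1/((118702*(1/146229) + 482737*(-1/253081)) + 1/30541) = 1/((118702/146229 - 482737/253081) + 1/30541) = 1/(-40548927911/37007781549 + 1/30541) = 1/(-1238367799548302/1130254656288009) = -1130254656288009/1238367799548302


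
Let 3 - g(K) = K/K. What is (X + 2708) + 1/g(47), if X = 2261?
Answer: 9939/2 ≈ 4969.5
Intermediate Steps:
g(K) = 2 (g(K) = 3 - K/K = 3 - 1*1 = 3 - 1 = 2)
(X + 2708) + 1/g(47) = (2261 + 2708) + 1/2 = 4969 + ½ = 9939/2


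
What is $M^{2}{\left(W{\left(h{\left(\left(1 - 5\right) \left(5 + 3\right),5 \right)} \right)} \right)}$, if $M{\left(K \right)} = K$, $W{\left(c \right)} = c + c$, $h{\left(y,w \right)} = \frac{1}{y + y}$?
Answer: $\frac{1}{1024} \approx 0.00097656$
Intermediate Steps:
$h{\left(y,w \right)} = \frac{1}{2 y}$
$W{\left(c \right)} = 2 c$
$M^{2}{\left(W{\left(h{\left(\left(1 - 5\right) \left(5 + 3\right),5 \right)} \right)} \right)} = \left(2 \frac{1}{2 \left(1 - 5\right) \left(5 + 3\right)}\right)^{2} = \left(2 \frac{1}{2 \left(\left(-4\right) 8\right)}\right)^{2} = \left(2 \frac{1}{2 \left(-32\right)}\right)^{2} = \left(2 \cdot \frac{1}{2} \left(- \frac{1}{32}\right)\right)^{2} = \left(2 \left(- \frac{1}{64}\right)\right)^{2} = \left(- \frac{1}{32}\right)^{2} = \frac{1}{1024}$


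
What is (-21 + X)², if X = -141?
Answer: 26244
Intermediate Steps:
(-21 + X)² = (-21 - 141)² = (-162)² = 26244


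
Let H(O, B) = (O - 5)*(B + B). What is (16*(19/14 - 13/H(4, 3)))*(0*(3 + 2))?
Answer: 0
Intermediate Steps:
H(O, B) = 2*B*(-5 + O) (H(O, B) = (-5 + O)*(2*B) = 2*B*(-5 + O))
(16*(19/14 - 13/H(4, 3)))*(0*(3 + 2)) = (16*(19/14 - 13*1/(6*(-5 + 4))))*(0*(3 + 2)) = (16*(19*(1/14) - 13/(2*3*(-1))))*(0*5) = (16*(19/14 - 13/(-6)))*0 = (16*(19/14 - 13*(-1/6)))*0 = (16*(19/14 + 13/6))*0 = (16*(74/21))*0 = (1184/21)*0 = 0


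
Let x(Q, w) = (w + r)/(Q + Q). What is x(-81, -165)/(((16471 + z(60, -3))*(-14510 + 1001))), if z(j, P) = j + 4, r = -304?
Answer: -469/36186153030 ≈ -1.2961e-8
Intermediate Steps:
z(j, P) = 4 + j
x(Q, w) = (-304 + w)/(2*Q) (x(Q, w) = (w - 304)/(Q + Q) = (-304 + w)/((2*Q)) = (-304 + w)*(1/(2*Q)) = (-304 + w)/(2*Q))
x(-81, -165)/(((16471 + z(60, -3))*(-14510 + 1001))) = ((½)*(-304 - 165)/(-81))/(((16471 + (4 + 60))*(-14510 + 1001))) = ((½)*(-1/81)*(-469))/(((16471 + 64)*(-13509))) = 469/(162*((16535*(-13509)))) = (469/162)/(-223371315) = (469/162)*(-1/223371315) = -469/36186153030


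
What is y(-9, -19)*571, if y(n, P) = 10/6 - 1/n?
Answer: 9136/9 ≈ 1015.1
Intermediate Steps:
y(n, P) = 5/3 - 1/n (y(n, P) = 10*(⅙) - 1/n = 5/3 - 1/n)
y(-9, -19)*571 = (5/3 - 1/(-9))*571 = (5/3 - 1*(-⅑))*571 = (5/3 + ⅑)*571 = (16/9)*571 = 9136/9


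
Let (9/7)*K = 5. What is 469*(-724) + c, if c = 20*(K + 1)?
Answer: -3055124/9 ≈ -3.3946e+5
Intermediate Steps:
K = 35/9 (K = (7/9)*5 = 35/9 ≈ 3.8889)
c = 880/9 (c = 20*(35/9 + 1) = 20*(44/9) = 880/9 ≈ 97.778)
469*(-724) + c = 469*(-724) + 880/9 = -339556 + 880/9 = -3055124/9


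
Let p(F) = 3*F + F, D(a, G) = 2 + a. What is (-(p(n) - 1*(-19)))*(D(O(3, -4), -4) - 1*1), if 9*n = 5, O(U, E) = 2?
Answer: -191/3 ≈ -63.667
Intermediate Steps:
n = 5/9 (n = (⅑)*5 = 5/9 ≈ 0.55556)
p(F) = 4*F
(-(p(n) - 1*(-19)))*(D(O(3, -4), -4) - 1*1) = (-(4*(5/9) - 1*(-19)))*((2 + 2) - 1*1) = (-(20/9 + 19))*(4 - 1) = -1*191/9*3 = -191/9*3 = -191/3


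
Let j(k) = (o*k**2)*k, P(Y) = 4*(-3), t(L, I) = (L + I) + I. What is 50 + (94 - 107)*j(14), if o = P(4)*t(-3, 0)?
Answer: -1284142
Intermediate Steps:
t(L, I) = L + 2*I (t(L, I) = (I + L) + I = L + 2*I)
P(Y) = -12
o = 36 (o = -12*(-3 + 2*0) = -12*(-3 + 0) = -12*(-3) = 36)
j(k) = 36*k**3 (j(k) = (36*k**2)*k = 36*k**3)
50 + (94 - 107)*j(14) = 50 + (94 - 107)*(36*14**3) = 50 - 468*2744 = 50 - 13*98784 = 50 - 1284192 = -1284142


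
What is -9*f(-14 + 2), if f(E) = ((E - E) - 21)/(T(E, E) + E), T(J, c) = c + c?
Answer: -21/4 ≈ -5.2500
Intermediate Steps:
T(J, c) = 2*c
f(E) = -7/E (f(E) = ((E - E) - 21)/(2*E + E) = (0 - 21)/((3*E)) = -7/E)
-9*f(-14 + 2) = -(-63)/(-14 + 2) = -(-63)/(-12) = -(-63)*(-1)/12 = -9*7/12 = -21/4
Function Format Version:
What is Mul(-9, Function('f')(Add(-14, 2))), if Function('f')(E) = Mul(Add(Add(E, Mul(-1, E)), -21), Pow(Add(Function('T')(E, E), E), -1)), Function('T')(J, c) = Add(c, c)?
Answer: Rational(-21, 4) ≈ -5.2500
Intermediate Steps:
Function('T')(J, c) = Mul(2, c)
Function('f')(E) = Mul(-7, Pow(E, -1)) (Function('f')(E) = Mul(Add(Add(E, Mul(-1, E)), -21), Pow(Add(Mul(2, E), E), -1)) = Mul(Add(0, -21), Pow(Mul(3, E), -1)) = Mul(-21, Mul(Rational(1, 3), Pow(E, -1))) = Mul(-7, Pow(E, -1)))
Mul(-9, Function('f')(Add(-14, 2))) = Mul(-9, Mul(-7, Pow(Add(-14, 2), -1))) = Mul(-9, Mul(-7, Pow(-12, -1))) = Mul(-9, Mul(-7, Rational(-1, 12))) = Mul(-9, Rational(7, 12)) = Rational(-21, 4)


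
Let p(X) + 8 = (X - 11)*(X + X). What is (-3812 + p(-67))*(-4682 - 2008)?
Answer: -44368080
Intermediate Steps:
p(X) = -8 + 2*X*(-11 + X) (p(X) = -8 + (X - 11)*(X + X) = -8 + (-11 + X)*(2*X) = -8 + 2*X*(-11 + X))
(-3812 + p(-67))*(-4682 - 2008) = (-3812 + (-8 - 22*(-67) + 2*(-67)²))*(-4682 - 2008) = (-3812 + (-8 + 1474 + 2*4489))*(-6690) = (-3812 + (-8 + 1474 + 8978))*(-6690) = (-3812 + 10444)*(-6690) = 6632*(-6690) = -44368080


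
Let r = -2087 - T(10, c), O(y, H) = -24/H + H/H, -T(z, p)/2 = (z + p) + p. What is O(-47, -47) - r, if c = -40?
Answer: 104740/47 ≈ 2228.5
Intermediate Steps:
T(z, p) = -4*p - 2*z (T(z, p) = -2*((z + p) + p) = -2*((p + z) + p) = -2*(z + 2*p) = -4*p - 2*z)
O(y, H) = 1 - 24/H (O(y, H) = -24/H + 1 = 1 - 24/H)
r = -2227 (r = -2087 - (-4*(-40) - 2*10) = -2087 - (160 - 20) = -2087 - 1*140 = -2087 - 140 = -2227)
O(-47, -47) - r = (-24 - 47)/(-47) - 1*(-2227) = -1/47*(-71) + 2227 = 71/47 + 2227 = 104740/47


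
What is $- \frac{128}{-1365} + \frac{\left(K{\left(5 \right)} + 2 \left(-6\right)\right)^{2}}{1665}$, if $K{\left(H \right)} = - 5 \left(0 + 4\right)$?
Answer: $\frac{107392}{151515} \approx 0.70879$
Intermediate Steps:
$K{\left(H \right)} = -20$ ($K{\left(H \right)} = \left(-5\right) 4 = -20$)
$- \frac{128}{-1365} + \frac{\left(K{\left(5 \right)} + 2 \left(-6\right)\right)^{2}}{1665} = - \frac{128}{-1365} + \frac{\left(-20 + 2 \left(-6\right)\right)^{2}}{1665} = \left(-128\right) \left(- \frac{1}{1365}\right) + \left(-20 - 12\right)^{2} \cdot \frac{1}{1665} = \frac{128}{1365} + \left(-32\right)^{2} \cdot \frac{1}{1665} = \frac{128}{1365} + 1024 \cdot \frac{1}{1665} = \frac{128}{1365} + \frac{1024}{1665} = \frac{107392}{151515}$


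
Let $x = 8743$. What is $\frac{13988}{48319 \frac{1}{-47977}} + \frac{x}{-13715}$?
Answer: $- \frac{43623650087}{3140735} \approx -13890.0$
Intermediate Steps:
$\frac{13988}{48319 \frac{1}{-47977}} + \frac{x}{-13715} = \frac{13988}{48319 \frac{1}{-47977}} + \frac{8743}{-13715} = \frac{13988}{48319 \left(- \frac{1}{47977}\right)} + 8743 \left(- \frac{1}{13715}\right) = \frac{13988}{- \frac{48319}{47977}} - \frac{8743}{13715} = 13988 \left(- \frac{47977}{48319}\right) - \frac{8743}{13715} = - \frac{671102276}{48319} - \frac{8743}{13715} = - \frac{43623650087}{3140735}$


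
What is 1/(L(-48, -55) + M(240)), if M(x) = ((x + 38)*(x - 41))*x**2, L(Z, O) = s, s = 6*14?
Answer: 1/3186547284 ≈ 3.1382e-10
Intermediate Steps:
s = 84
L(Z, O) = 84
M(x) = x**2*(-41 + x)*(38 + x) (M(x) = ((38 + x)*(-41 + x))*x**2 = ((-41 + x)*(38 + x))*x**2 = x**2*(-41 + x)*(38 + x))
1/(L(-48, -55) + M(240)) = 1/(84 + 240**2*(-1558 + 240**2 - 3*240)) = 1/(84 + 57600*(-1558 + 57600 - 720)) = 1/(84 + 57600*55322) = 1/(84 + 3186547200) = 1/3186547284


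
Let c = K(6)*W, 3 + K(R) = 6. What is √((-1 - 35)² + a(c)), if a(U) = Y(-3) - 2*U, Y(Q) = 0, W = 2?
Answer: 2*√321 ≈ 35.833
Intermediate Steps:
K(R) = 3 (K(R) = -3 + 6 = 3)
c = 6 (c = 3*2 = 6)
a(U) = -2*U (a(U) = 0 - 2*U = -2*U)
√((-1 - 35)² + a(c)) = √((-1 - 35)² - 2*6) = √((-36)² - 12) = √(1296 - 12) = √1284 = 2*√321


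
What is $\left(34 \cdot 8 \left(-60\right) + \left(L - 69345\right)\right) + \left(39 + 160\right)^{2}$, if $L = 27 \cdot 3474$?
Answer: $47734$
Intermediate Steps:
$L = 93798$
$\left(34 \cdot 8 \left(-60\right) + \left(L - 69345\right)\right) + \left(39 + 160\right)^{2} = \left(34 \cdot 8 \left(-60\right) + \left(93798 - 69345\right)\right) + \left(39 + 160\right)^{2} = \left(272 \left(-60\right) + 24453\right) + 199^{2} = \left(-16320 + 24453\right) + 39601 = 8133 + 39601 = 47734$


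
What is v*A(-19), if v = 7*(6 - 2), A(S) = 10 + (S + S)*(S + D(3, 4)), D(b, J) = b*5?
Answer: 4536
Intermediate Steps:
D(b, J) = 5*b
A(S) = 10 + 2*S*(15 + S) (A(S) = 10 + (S + S)*(S + 5*3) = 10 + (2*S)*(S + 15) = 10 + (2*S)*(15 + S) = 10 + 2*S*(15 + S))
v = 28 (v = 7*4 = 28)
v*A(-19) = 28*(10 + 2*(-19)² + 30*(-19)) = 28*(10 + 2*361 - 570) = 28*(10 + 722 - 570) = 28*162 = 4536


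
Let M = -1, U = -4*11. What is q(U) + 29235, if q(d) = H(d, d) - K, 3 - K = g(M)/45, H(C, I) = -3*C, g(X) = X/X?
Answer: 1321381/45 ≈ 29364.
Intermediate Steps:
U = -44
g(X) = 1
K = 134/45 (K = 3 - 1/45 = 134/45 ≈ 2.9778)
q(d) = -134/45 - 3*d (q(d) = -3*d - 1*134/45 = -3*d - 134/45 = -134/45 - 3*d)
q(U) + 29235 = (-134/45 - 3*(-44)) + 29235 = (-134/45 + 132) + 29235 = 5806/45 + 29235 = 1321381/45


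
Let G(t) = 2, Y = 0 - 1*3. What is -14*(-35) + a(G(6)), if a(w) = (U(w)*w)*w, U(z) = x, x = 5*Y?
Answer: 430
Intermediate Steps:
Y = -3 (Y = 0 - 3 = -3)
x = -15 (x = 5*(-3) = -15)
U(z) = -15
a(w) = -15*w**2 (a(w) = (-15*w)*w = -15*w**2)
-14*(-35) + a(G(6)) = -14*(-35) - 15*2**2 = 490 - 15*4 = 490 - 60 = 430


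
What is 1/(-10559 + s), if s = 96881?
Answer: 1/86322 ≈ 1.1585e-5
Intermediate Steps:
1/(-10559 + s) = 1/(-10559 + 96881) = 1/86322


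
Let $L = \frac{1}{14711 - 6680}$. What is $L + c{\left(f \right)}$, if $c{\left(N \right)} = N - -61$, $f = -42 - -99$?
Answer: $\frac{947659}{8031} \approx 118.0$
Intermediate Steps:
$f = 57$ ($f = -42 + 99 = 57$)
$c{\left(N \right)} = 61 + N$ ($c{\left(N \right)} = N + 61 = 61 + N$)
$L = \frac{1}{8031}$ ($L = \frac{1}{14711 - 6680} = \frac{1}{8031} \approx 0.00012452$)
$L + c{\left(f \right)} = \frac{1}{8031} + \left(61 + 57\right) = \frac{1}{8031} + 118 = \frac{947659}{8031}$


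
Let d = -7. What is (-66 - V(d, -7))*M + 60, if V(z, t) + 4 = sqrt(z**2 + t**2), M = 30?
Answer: -1800 - 210*sqrt(2) ≈ -2097.0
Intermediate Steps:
V(z, t) = -4 + sqrt(t**2 + z**2) (V(z, t) = -4 + sqrt(z**2 + t**2) = -4 + sqrt(t**2 + z**2))
(-66 - V(d, -7))*M + 60 = (-66 - (-4 + sqrt((-7)**2 + (-7)**2)))*30 + 60 = (-66 - (-4 + sqrt(49 + 49)))*30 + 60 = (-66 - (-4 + sqrt(98)))*30 + 60 = (-66 - (-4 + 7*sqrt(2)))*30 + 60 = (-66 + (4 - 7*sqrt(2)))*30 + 60 = (-62 - 7*sqrt(2))*30 + 60 = (-1860 - 210*sqrt(2)) + 60 = -1800 - 210*sqrt(2)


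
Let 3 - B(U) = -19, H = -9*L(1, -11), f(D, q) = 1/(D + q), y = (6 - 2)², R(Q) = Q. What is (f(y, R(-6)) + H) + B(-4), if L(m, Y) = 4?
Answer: -139/10 ≈ -13.900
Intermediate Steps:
y = 16 (y = 4² = 16)
H = -36 (H = -9*4 = -36)
B(U) = 22 (B(U) = 3 - 1*(-19) = 3 + 19 = 22)
(f(y, R(-6)) + H) + B(-4) = (1/(16 - 6) - 36) + 22 = (1/10 - 36) + 22 = (⅒ - 36) + 22 = -359/10 + 22 = -139/10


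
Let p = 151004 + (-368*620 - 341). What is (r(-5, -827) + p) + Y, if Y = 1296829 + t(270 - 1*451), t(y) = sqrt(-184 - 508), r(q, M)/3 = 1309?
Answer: 1223259 + 2*I*sqrt(173) ≈ 1.2233e+6 + 26.306*I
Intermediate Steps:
r(q, M) = 3927 (r(q, M) = 3*1309 = 3927)
p = -77497 (p = 151004 + (-228160 - 341) = 151004 - 228501 = -77497)
t(y) = 2*I*sqrt(173) (t(y) = sqrt(-692) = 2*I*sqrt(173))
Y = 1296829 + 2*I*sqrt(173) ≈ 1.2968e+6 + 26.306*I
(r(-5, -827) + p) + Y = (3927 - 77497) + (1296829 + 2*I*sqrt(173)) = -73570 + (1296829 + 2*I*sqrt(173)) = 1223259 + 2*I*sqrt(173)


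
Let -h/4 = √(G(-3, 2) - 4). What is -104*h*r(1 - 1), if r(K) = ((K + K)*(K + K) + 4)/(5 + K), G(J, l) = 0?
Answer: 3328*I/5 ≈ 665.6*I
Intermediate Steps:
h = -8*I (h = -4*√(0 - 4) = -8*I ≈ -8.0*I)
r(K) = (4 + 4*K²)/(5 + K) (r(K) = ((2*K)*(2*K) + 4)/(5 + K) = (4*K² + 4)/(5 + K) = (4 + 4*K²)/(5 + K))
-104*h*r(1 - 1) = -104*(-8*I)*4*(1 + (1 - 1)²)/(5 + (1 - 1)) = -104*(-8*I)*4*(1 + 0²)/(5 + 0) = -104*(-8*I)*4*(1 + 0)/5 = -104*(-8*I)*4*(⅕)*1 = -104*(-8*I)*4/5 = -(-3328)*I/5 = 3328*I/5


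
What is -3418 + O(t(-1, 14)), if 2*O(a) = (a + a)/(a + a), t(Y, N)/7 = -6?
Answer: -6835/2 ≈ -3417.5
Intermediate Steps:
t(Y, N) = -42 (t(Y, N) = 7*(-6) = -42)
O(a) = 1/2 (O(a) = ((a + a)/(a + a))/2 = ((2*a)/((2*a)))/2 = ((2*a)*(1/(2*a)))/2 = (1/2)*1 = 1/2)
-3418 + O(t(-1, 14)) = -3418 + 1/2 = -6835/2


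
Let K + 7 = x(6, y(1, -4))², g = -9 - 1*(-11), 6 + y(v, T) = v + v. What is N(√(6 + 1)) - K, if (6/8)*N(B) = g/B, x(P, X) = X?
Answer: -9 + 8*√7/21 ≈ -7.9921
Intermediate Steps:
y(v, T) = -6 + 2*v (y(v, T) = -6 + (v + v) = -6 + 2*v)
g = 2 (g = -9 + 11 = 2)
N(B) = 8/(3*B) (N(B) = 4*(2/B)/3 = 8/(3*B))
K = 9 (K = -7 + (-6 + 2*1)² = -7 + (-6 + 2)² = -7 + (-4)² = -7 + 16 = 9)
N(√(6 + 1)) - K = 8/(3*(√(6 + 1))) - 1*9 = 8/(3*(√7)) - 9 = 8*(√7/7)/3 - 9 = 8*√7/21 - 9 = -9 + 8*√7/21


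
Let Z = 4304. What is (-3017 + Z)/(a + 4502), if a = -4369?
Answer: 1287/133 ≈ 9.6767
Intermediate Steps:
(-3017 + Z)/(a + 4502) = (-3017 + 4304)/(-4369 + 4502) = 1287/133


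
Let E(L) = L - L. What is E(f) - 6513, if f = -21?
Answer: -6513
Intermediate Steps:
E(L) = 0
E(f) - 6513 = 0 - 6513 = -6513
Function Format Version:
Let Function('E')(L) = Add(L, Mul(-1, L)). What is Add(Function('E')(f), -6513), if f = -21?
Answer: -6513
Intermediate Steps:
Function('E')(L) = 0
Add(Function('E')(f), -6513) = Add(0, -6513) = -6513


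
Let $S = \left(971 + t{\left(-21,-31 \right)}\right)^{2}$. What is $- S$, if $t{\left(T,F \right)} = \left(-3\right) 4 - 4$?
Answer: $-912025$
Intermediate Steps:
$t{\left(T,F \right)} = -16$ ($t{\left(T,F \right)} = -12 - 4 = -16$)
$S = 912025$ ($S = \left(971 - 16\right)^{2} = 955^{2} = 912025$)
$- S = \left(-1\right) 912025 = -912025$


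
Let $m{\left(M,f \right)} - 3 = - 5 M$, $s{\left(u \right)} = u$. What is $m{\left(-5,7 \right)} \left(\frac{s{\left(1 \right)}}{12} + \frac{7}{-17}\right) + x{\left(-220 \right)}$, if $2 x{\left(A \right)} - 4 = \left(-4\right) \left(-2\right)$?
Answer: $- \frac{163}{51} \approx -3.1961$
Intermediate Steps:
$m{\left(M,f \right)} = 3 - 5 M$
$x{\left(A \right)} = 6$ ($x{\left(A \right)} = 2 + \frac{\left(-4\right) \left(-2\right)}{2} = 2 + \frac{1}{2} \cdot 8 = 2 + 4 = 6$)
$m{\left(-5,7 \right)} \left(\frac{s{\left(1 \right)}}{12} + \frac{7}{-17}\right) + x{\left(-220 \right)} = \left(3 - -25\right) \left(1 \cdot \frac{1}{12} + \frac{7}{-17}\right) + 6 = \left(3 + 25\right) \left(1 \cdot \frac{1}{12} + 7 \left(- \frac{1}{17}\right)\right) + 6 = 28 \left(\frac{1}{12} - \frac{7}{17}\right) + 6 = 28 \left(- \frac{67}{204}\right) + 6 = - \frac{469}{51} + 6 = - \frac{163}{51}$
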